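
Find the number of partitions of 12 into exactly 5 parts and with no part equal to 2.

4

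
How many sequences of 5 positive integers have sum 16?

Place 4 bars in the 15 internal gaps of a row of 16 dots: C(15,4) = 1365.

1365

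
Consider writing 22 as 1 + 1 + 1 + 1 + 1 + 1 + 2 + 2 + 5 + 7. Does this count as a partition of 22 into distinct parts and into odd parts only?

The parts sum to 22, and the condition 'all summands are distinct' is violated.

No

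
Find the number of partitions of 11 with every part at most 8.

52

There are too many to list fully; the first 12 (by largest part) are:
8,3
8,2,1
8,1,1,1
7,4
7,3,1
7,2,2
7,2,1,1
7,1,1,1,1
6,5
6,4,1
6,3,2
6,3,1,1
…and 40 more, for 52 total.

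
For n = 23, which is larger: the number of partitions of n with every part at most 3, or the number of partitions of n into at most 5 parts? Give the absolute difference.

Partitions of 23 with every part at most 3: 56.
Partitions of 23 into at most 5 parts: 291.
|56 − 291| = 235.

235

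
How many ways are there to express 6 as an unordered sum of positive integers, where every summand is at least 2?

4

The partitions of 6 that satisfy the conditions:
6
4+2
3+3
2+2+2
Counting gives 4.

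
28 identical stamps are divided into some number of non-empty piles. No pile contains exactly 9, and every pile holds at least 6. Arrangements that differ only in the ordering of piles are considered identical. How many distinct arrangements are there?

23

The partitions of 28 that satisfy the conditions:
28
22 + 6
21 + 7
20 + 8
18 + 10
17 + 11
16 + 12
16 + 6 + 6
15 + 13
15 + 7 + 6
14 + 14
14 + 8 + 6
14 + 7 + 7
13 + 8 + 7
12 + 10 + 6
12 + 8 + 8
11 + 11 + 6
11 + 10 + 7
10 + 10 + 8
10 + 6 + 6 + 6
8 + 8 + 6 + 6
8 + 7 + 7 + 6
7 + 7 + 7 + 7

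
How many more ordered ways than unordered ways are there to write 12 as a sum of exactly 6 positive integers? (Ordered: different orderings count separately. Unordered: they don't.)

Compositions: C(11,5) = 462.
Unordered (partitions into 6 parts): 11.
Difference: 462 − 11 = 451.

451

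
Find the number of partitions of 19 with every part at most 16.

486

There are 486 such partitions.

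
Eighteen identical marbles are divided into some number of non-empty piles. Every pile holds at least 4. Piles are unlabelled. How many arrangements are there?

16

Listing the qualifying partitions of 18:
18
4, 14
5, 13
6, 12
7, 11
8, 10
4, 4, 10
9, 9
4, 5, 9
4, 6, 8
5, 5, 8
4, 7, 7
5, 6, 7
6, 6, 6
4, 4, 4, 6
4, 4, 5, 5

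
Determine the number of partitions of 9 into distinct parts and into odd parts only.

They are:
9
5, 3, 1

2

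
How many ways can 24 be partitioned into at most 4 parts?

169

Enumerating by decreasing first part gives 169 partitions in all.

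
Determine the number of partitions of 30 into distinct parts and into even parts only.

27

There are too many to list fully; the first 12 (by largest part) are:
30
2,28
4,26
6,24
2,4,24
8,22
2,6,22
10,20
2,8,20
4,6,20
12,18
2,10,18
…and 15 more, for 27 total.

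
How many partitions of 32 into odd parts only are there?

390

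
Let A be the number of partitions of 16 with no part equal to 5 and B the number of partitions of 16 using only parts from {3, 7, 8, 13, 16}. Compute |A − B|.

171

Partitions of 16 with no part equal to 5: 175.
Partitions of 16 using only parts from {3, 7, 8, 13, 16}: 4.
|175 − 4| = 171.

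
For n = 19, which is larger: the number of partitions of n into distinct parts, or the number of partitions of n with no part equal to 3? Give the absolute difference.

205

Partitions of 19 into distinct parts: 54.
Partitions of 19 with no part equal to 3: 259.
|54 − 259| = 205.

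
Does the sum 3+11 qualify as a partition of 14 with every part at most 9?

No

The parts sum to 14, and the condition 'no summand exceeds 9' is violated.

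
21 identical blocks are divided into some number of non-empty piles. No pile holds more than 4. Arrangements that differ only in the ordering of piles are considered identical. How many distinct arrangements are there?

120

Systematic enumeration (by largest part, then next-largest, …) yields 120.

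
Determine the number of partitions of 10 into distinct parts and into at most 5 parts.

The partitions of 10 that satisfy the conditions:
10
1 + 9
2 + 8
3 + 7
1 + 2 + 7
4 + 6
1 + 3 + 6
1 + 4 + 5
2 + 3 + 5
1 + 2 + 3 + 4
That's 10 in total.

10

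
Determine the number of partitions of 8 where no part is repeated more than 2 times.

13

Enumerating:
8
1,7
2,6
1,1,6
3,5
1,2,5
4,4
1,3,4
2,2,4
1,1,2,4
2,3,3
1,1,3,3
1,2,2,3
Counting gives 13.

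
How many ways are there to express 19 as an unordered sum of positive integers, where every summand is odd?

54

A partial list (first 12 by largest part):
19
1 + 1 + 17
1 + 3 + 15
1 + 1 + 1 + 1 + 15
1 + 5 + 13
3 + 3 + 13
1 + 1 + 1 + 3 + 13
1 + 1 + 1 + 1 + 1 + 1 + 13
1 + 7 + 11
3 + 5 + 11
1 + 1 + 1 + 5 + 11
1 + 1 + 3 + 3 + 11
…and 42 more, for 54 total.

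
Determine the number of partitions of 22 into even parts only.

56

A partial list (first 12 by largest part):
22
20 + 2
18 + 4
18 + 2 + 2
16 + 6
16 + 4 + 2
16 + 2 + 2 + 2
14 + 8
14 + 6 + 2
14 + 4 + 4
14 + 4 + 2 + 2
14 + 2 + 2 + 2 + 2
…and 44 more, for 56 total.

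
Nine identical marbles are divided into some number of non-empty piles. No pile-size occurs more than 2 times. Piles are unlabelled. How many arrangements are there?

The partitions of 9 that satisfy the conditions:
9
8+1
7+2
7+1+1
6+3
6+2+1
5+4
5+3+1
5+2+2
5+2+1+1
4+4+1
4+3+2
4+3+1+1
4+2+2+1
3+3+2+1
3+2+2+1+1
That's 16 in total.

16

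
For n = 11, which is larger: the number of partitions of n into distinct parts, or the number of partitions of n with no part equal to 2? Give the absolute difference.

14

Partitions of 11 into distinct parts: 12.
Partitions of 11 with no part equal to 2: 26.
|12 − 26| = 14.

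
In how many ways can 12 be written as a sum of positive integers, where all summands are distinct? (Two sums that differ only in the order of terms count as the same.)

15

The partitions of 12 that satisfy the conditions:
12
11+1
10+2
9+3
9+2+1
8+4
8+3+1
7+5
7+4+1
7+3+2
6+5+1
6+4+2
6+3+2+1
5+4+3
5+4+2+1
Counting gives 15.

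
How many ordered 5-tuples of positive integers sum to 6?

5

Place 4 bars in the 5 internal gaps of a row of 6 dots: C(5,4) = 5.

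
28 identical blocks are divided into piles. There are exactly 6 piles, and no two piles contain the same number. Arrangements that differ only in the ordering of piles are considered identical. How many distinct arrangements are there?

Listing the qualifying partitions of 28:
13,5,4,3,2,1
12,6,4,3,2,1
11,7,4,3,2,1
11,6,5,3,2,1
10,8,4,3,2,1
10,7,5,3,2,1
10,6,5,4,2,1
9,8,5,3,2,1
9,7,6,3,2,1
9,7,5,4,2,1
9,6,5,4,3,1
8,7,6,4,2,1
8,7,5,4,3,1
8,6,5,4,3,2
Counting gives 14.

14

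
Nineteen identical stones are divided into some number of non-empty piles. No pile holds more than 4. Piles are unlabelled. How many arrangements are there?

Enumerating by decreasing first part gives 94 partitions in all.

94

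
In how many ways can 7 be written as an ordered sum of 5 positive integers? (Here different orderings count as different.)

15

Place 4 bars in the 6 internal gaps of a row of 7 dots: C(6,4) = 15.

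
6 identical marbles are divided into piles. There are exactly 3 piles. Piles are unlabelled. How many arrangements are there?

3

Enumerating:
1,1,4
1,2,3
2,2,2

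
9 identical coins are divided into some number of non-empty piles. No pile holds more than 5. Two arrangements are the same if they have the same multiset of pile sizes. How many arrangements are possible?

Listing the qualifying partitions of 9:
5+4
5+3+1
5+2+2
5+2+1+1
5+1+1+1+1
4+4+1
4+3+2
4+3+1+1
4+2+2+1
4+2+1+1+1
4+1+1+1+1+1
3+3+3
3+3+2+1
3+3+1+1+1
3+2+2+2
3+2+2+1+1
3+2+1+1+1+1
3+1+1+1+1+1+1
2+2+2+2+1
2+2+2+1+1+1
2+2+1+1+1+1+1
2+1+1+1+1+1+1+1
1+1+1+1+1+1+1+1+1

23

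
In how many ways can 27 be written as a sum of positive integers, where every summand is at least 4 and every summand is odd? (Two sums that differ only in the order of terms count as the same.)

The partitions of 27 that satisfy the conditions:
27
17, 5, 5
15, 7, 5
13, 9, 5
13, 7, 7
11, 11, 5
11, 9, 7
9, 9, 9
7, 5, 5, 5, 5
Counting gives 9.

9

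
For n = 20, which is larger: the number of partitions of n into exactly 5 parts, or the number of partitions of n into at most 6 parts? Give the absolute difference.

Partitions of 20 into exactly 5 parts: 84.
Partitions of 20 into at most 6 parts: 282.
|84 − 282| = 198.

198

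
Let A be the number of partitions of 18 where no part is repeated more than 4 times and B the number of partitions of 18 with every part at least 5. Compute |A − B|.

Partitions of 18 where no part is repeated more than 4 times: 262.
Partitions of 18 with every part at least 5: 9.
|262 − 9| = 253.

253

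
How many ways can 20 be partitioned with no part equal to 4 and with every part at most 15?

Counting exhaustively, 385 partitions satisfy the conditions.

385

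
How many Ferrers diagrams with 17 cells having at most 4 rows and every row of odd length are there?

9

Enumerating:
17
15+1+1
13+3+1
11+5+1
11+3+3
9+7+1
9+5+3
7+7+3
7+5+5
Counting gives 9.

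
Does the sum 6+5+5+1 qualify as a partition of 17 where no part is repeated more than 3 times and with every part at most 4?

No

The parts sum to 17, and the condition 'no summand exceeds 4' is violated.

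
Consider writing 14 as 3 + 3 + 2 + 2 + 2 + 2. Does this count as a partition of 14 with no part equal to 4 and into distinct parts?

No

The parts sum to 14, and the condition 'all summands are distinct' is violated.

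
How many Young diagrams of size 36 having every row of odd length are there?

668

Systematic enumeration (by largest part, then next-largest, …) yields 668.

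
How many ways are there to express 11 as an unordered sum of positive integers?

A partial list (first 12 by largest part):
11
10 + 1
9 + 2
9 + 1 + 1
8 + 3
8 + 2 + 1
8 + 1 + 1 + 1
7 + 4
7 + 3 + 1
7 + 2 + 2
7 + 2 + 1 + 1
7 + 1 + 1 + 1 + 1
…and 44 more, for 56 total.

56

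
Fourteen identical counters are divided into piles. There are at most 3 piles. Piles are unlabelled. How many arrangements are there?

24

They are:
14
1, 13
2, 12
1, 1, 12
3, 11
1, 2, 11
4, 10
1, 3, 10
2, 2, 10
5, 9
1, 4, 9
2, 3, 9
6, 8
1, 5, 8
2, 4, 8
3, 3, 8
7, 7
1, 6, 7
2, 5, 7
3, 4, 7
2, 6, 6
3, 5, 6
4, 4, 6
4, 5, 5
That's 24 in total.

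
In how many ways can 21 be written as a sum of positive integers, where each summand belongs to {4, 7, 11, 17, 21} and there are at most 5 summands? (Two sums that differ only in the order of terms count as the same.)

3

Enumerating:
21
17 + 4
7 + 7 + 7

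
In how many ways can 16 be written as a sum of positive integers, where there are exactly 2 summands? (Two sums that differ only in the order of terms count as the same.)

They are:
15+1
14+2
13+3
12+4
11+5
10+6
9+7
8+8
That's 8 in total.

8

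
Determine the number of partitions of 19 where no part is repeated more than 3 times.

258

A full systematic count gives 258.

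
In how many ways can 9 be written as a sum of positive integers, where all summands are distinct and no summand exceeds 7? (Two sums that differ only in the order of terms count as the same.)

Enumerating:
7 + 2
6 + 3
6 + 2 + 1
5 + 4
5 + 3 + 1
4 + 3 + 2

6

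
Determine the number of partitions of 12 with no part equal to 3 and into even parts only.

11

Listing the qualifying partitions of 12:
12
10+2
8+4
8+2+2
6+6
6+4+2
6+2+2+2
4+4+4
4+4+2+2
4+2+2+2+2
2+2+2+2+2+2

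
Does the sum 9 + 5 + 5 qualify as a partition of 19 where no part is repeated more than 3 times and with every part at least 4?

Yes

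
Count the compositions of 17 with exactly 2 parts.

Place 1 bars in the 16 internal gaps of a row of 17 dots: C(16,1) = 16.

16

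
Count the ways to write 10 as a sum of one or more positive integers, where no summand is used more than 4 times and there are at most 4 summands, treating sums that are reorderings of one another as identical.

23

Enumerating:
10
1, 9
2, 8
1, 1, 8
3, 7
1, 2, 7
1, 1, 1, 7
4, 6
1, 3, 6
2, 2, 6
1, 1, 2, 6
5, 5
1, 4, 5
2, 3, 5
1, 1, 3, 5
1, 2, 2, 5
2, 4, 4
1, 1, 4, 4
3, 3, 4
1, 2, 3, 4
2, 2, 2, 4
1, 3, 3, 3
2, 2, 3, 3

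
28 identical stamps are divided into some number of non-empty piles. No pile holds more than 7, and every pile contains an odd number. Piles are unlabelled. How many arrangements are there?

There are 73 such partitions.

73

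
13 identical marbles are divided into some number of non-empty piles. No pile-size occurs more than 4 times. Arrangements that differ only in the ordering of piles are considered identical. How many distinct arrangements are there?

76

Counting exhaustively, 76 partitions satisfy the conditions.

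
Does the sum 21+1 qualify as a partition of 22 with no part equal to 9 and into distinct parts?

Yes

The parts sum to 22, and the condition 'no summand equals 9' holds; the condition 'all summands are distinct' holds.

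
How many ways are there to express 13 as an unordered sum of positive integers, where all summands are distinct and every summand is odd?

Enumerating:
13
9 + 3 + 1
7 + 5 + 1

3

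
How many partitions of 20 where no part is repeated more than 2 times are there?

202

There are 202 such partitions.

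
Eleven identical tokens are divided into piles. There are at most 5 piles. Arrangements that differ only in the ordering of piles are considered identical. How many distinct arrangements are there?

A partial list (first 12 by largest part):
11
10,1
9,2
9,1,1
8,3
8,2,1
8,1,1,1
7,4
7,3,1
7,2,2
7,2,1,1
7,1,1,1,1
…and 25 more, for 37 total.

37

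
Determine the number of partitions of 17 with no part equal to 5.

Counting exhaustively, 220 partitions satisfy the conditions.

220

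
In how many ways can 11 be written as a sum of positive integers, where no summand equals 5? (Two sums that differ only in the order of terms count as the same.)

There are too many to list fully; the first 12 (by largest part) are:
11
10 + 1
9 + 2
9 + 1 + 1
8 + 3
8 + 2 + 1
8 + 1 + 1 + 1
7 + 4
7 + 3 + 1
7 + 2 + 2
7 + 2 + 1 + 1
7 + 1 + 1 + 1 + 1
…and 33 more, for 45 total.

45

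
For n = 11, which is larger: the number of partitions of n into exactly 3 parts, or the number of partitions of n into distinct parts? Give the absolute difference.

Partitions of 11 into exactly 3 parts: 10.
Partitions of 11 into distinct parts: 12.
|10 − 12| = 2.

2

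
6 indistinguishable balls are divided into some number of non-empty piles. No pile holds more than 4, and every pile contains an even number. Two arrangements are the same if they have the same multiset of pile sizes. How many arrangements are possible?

2

They are:
4 + 2
2 + 2 + 2
Counting gives 2.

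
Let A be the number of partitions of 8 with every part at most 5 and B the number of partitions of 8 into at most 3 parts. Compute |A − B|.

Partitions of 8 with every part at most 5: 18.
Partitions of 8 into at most 3 parts: 10.
|18 − 10| = 8.

8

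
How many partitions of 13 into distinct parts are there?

18

The partitions of 13 that satisfy the conditions:
13
12, 1
11, 2
10, 3
10, 2, 1
9, 4
9, 3, 1
8, 5
8, 4, 1
8, 3, 2
7, 6
7, 5, 1
7, 4, 2
7, 3, 2, 1
6, 5, 2
6, 4, 3
6, 4, 2, 1
5, 4, 3, 1
That's 18 in total.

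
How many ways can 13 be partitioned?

Systematic enumeration (by largest part, then next-largest, …) yields 101.

101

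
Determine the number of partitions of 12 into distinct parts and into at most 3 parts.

The partitions of 12 that satisfy the conditions:
12
11+1
10+2
9+3
9+2+1
8+4
8+3+1
7+5
7+4+1
7+3+2
6+5+1
6+4+2
5+4+3
Counting gives 13.

13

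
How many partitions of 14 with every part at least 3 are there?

13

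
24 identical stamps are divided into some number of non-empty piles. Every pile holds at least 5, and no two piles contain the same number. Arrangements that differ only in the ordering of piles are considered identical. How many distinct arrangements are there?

15

Listing the qualifying partitions of 24:
24
19, 5
18, 6
17, 7
16, 8
15, 9
14, 10
13, 11
13, 6, 5
12, 7, 5
11, 8, 5
11, 7, 6
10, 9, 5
10, 8, 6
9, 8, 7
Counting gives 15.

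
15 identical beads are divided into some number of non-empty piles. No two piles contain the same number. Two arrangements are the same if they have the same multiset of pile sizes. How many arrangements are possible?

A partial list (first 12 by largest part):
15
14 + 1
13 + 2
12 + 3
12 + 2 + 1
11 + 4
11 + 3 + 1
10 + 5
10 + 4 + 1
10 + 3 + 2
9 + 6
9 + 5 + 1
…and 15 more, for 27 total.

27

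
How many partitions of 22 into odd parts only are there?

Counting exhaustively, 89 partitions satisfy the conditions.

89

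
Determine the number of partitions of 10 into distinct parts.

10

Enumerating:
10
9,1
8,2
7,3
7,2,1
6,4
6,3,1
5,4,1
5,3,2
4,3,2,1
That's 10 in total.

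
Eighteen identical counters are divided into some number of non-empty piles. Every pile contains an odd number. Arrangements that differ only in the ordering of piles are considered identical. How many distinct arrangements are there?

46

A partial list (first 12 by largest part):
17 + 1
15 + 3
15 + 1 + 1 + 1
13 + 5
13 + 3 + 1 + 1
13 + 1 + 1 + 1 + 1 + 1
11 + 7
11 + 5 + 1 + 1
11 + 3 + 3 + 1
11 + 3 + 1 + 1 + 1 + 1
11 + 1 + 1 + 1 + 1 + 1 + 1 + 1
9 + 9
…and 34 more, for 46 total.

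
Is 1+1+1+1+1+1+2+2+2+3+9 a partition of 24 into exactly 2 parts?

No

The parts sum to 24, and the condition 'there are exactly 2 summands' is violated.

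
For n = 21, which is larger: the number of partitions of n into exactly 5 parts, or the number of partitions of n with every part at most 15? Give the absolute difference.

672

Partitions of 21 into exactly 5 parts: 101.
Partitions of 21 with every part at most 15: 773.
|101 − 773| = 672.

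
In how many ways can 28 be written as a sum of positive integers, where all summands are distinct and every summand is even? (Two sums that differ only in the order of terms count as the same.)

22

The partitions of 28 that satisfy the conditions:
28
26, 2
24, 4
22, 6
22, 4, 2
20, 8
20, 6, 2
18, 10
18, 8, 2
18, 6, 4
16, 12
16, 10, 2
16, 8, 4
16, 6, 4, 2
14, 12, 2
14, 10, 4
14, 8, 6
14, 8, 4, 2
12, 10, 6
12, 10, 4, 2
12, 8, 6, 2
10, 8, 6, 4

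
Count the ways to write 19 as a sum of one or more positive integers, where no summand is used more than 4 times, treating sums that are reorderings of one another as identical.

325

A full systematic count gives 325.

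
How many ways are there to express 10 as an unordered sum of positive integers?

42

A partial list (first 12 by largest part):
10
9,1
8,2
8,1,1
7,3
7,2,1
7,1,1,1
6,4
6,3,1
6,2,2
6,2,1,1
6,1,1,1,1
…and 30 more, for 42 total.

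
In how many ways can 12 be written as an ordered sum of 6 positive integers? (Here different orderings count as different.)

Equivalently, choose which 5 of the 11 gaps become plus signs: C(11,5) = 462.

462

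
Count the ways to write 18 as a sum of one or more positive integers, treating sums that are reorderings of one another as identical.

385

Direct enumeration gives 385 partitions.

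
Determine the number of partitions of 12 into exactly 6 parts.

Listing the qualifying partitions of 12:
7,1,1,1,1,1
6,2,1,1,1,1
5,3,1,1,1,1
5,2,2,1,1,1
4,4,1,1,1,1
4,3,2,1,1,1
4,2,2,2,1,1
3,3,3,1,1,1
3,3,2,2,1,1
3,2,2,2,2,1
2,2,2,2,2,2
That's 11 in total.

11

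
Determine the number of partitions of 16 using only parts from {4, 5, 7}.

Enumerating:
4+5+7
4+4+4+4
Counting gives 2.

2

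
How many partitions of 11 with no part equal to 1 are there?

14

Enumerating:
11
9+2
8+3
7+4
7+2+2
6+5
6+3+2
5+4+2
5+3+3
5+2+2+2
4+4+3
4+3+2+2
3+3+3+2
3+2+2+2+2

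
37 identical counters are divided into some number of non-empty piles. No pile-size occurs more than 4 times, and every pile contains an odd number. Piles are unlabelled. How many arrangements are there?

A full systematic count gives 308.

308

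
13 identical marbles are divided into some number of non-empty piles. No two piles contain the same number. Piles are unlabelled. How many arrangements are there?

18

The partitions of 13 that satisfy the conditions:
13
12, 1
11, 2
10, 3
10, 2, 1
9, 4
9, 3, 1
8, 5
8, 4, 1
8, 3, 2
7, 6
7, 5, 1
7, 4, 2
7, 3, 2, 1
6, 5, 2
6, 4, 3
6, 4, 2, 1
5, 4, 3, 1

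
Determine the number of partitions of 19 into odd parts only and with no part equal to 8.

54

There are too many to list fully; the first 12 (by largest part) are:
19
1, 1, 17
1, 3, 15
1, 1, 1, 1, 15
1, 5, 13
3, 3, 13
1, 1, 1, 3, 13
1, 1, 1, 1, 1, 1, 13
1, 7, 11
3, 5, 11
1, 1, 1, 5, 11
1, 1, 3, 3, 11
…and 42 more, for 54 total.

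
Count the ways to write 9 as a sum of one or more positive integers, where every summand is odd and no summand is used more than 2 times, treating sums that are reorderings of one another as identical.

3

Listing the qualifying partitions of 9:
9
1, 1, 7
1, 3, 5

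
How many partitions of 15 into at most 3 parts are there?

27

There are too many to list fully; the first 12 (by largest part) are:
15
1, 14
2, 13
1, 1, 13
3, 12
1, 2, 12
4, 11
1, 3, 11
2, 2, 11
5, 10
1, 4, 10
2, 3, 10
…and 15 more, for 27 total.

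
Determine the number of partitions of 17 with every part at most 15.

Direct enumeration gives 295 partitions.

295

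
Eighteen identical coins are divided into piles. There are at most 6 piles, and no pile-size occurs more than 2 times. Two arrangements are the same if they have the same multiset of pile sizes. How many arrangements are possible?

Enumerating by decreasing first part gives 132 partitions in all.

132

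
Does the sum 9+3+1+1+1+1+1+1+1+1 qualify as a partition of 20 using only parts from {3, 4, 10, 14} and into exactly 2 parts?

No

The parts sum to 20, and the condition 'each summand belongs to {3, 4, 10, 14}' is violated.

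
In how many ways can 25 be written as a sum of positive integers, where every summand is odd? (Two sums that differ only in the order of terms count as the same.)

142

A full systematic count gives 142.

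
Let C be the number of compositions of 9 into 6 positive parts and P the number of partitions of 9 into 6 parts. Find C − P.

Ordered (compositions into 6 parts): C(8,5) = 56.
Partitions of 9 into exactly 6 parts: 3.
Difference: 56 − 3 = 53.

53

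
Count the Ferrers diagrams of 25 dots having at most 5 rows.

Enumerating by decreasing first part gives 377 partitions in all.

377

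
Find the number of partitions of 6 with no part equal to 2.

6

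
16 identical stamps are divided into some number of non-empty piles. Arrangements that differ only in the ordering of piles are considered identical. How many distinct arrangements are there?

Enumerating by decreasing first part gives 231 partitions in all.

231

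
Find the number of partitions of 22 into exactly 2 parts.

The partitions of 22 that satisfy the conditions:
1 + 21
2 + 20
3 + 19
4 + 18
5 + 17
6 + 16
7 + 15
8 + 14
9 + 13
10 + 12
11 + 11

11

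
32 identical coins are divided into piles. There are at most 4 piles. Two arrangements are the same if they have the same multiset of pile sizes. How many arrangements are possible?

351

Direct enumeration gives 351 partitions.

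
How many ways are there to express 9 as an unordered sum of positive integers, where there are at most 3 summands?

12

The partitions of 9 that satisfy the conditions:
9
8 + 1
7 + 2
7 + 1 + 1
6 + 3
6 + 2 + 1
5 + 4
5 + 3 + 1
5 + 2 + 2
4 + 4 + 1
4 + 3 + 2
3 + 3 + 3
Counting gives 12.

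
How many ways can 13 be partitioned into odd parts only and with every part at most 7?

They are:
7,5,1
7,3,3
7,3,1,1,1
7,1,1,1,1,1,1
5,5,3
5,5,1,1,1
5,3,3,1,1
5,3,1,1,1,1,1
5,1,1,1,1,1,1,1,1
3,3,3,3,1
3,3,3,1,1,1,1
3,3,1,1,1,1,1,1,1
3,1,1,1,1,1,1,1,1,1,1
1,1,1,1,1,1,1,1,1,1,1,1,1
Counting gives 14.

14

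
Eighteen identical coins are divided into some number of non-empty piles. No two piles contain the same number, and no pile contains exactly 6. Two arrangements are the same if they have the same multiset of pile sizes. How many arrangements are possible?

34

A partial list (first 12 by largest part):
18
1 + 17
2 + 16
3 + 15
1 + 2 + 15
4 + 14
1 + 3 + 14
5 + 13
1 + 4 + 13
2 + 3 + 13
1 + 5 + 12
2 + 4 + 12
…and 22 more, for 34 total.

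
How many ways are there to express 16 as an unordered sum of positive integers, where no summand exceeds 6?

136

Enumerating by decreasing first part gives 136 partitions in all.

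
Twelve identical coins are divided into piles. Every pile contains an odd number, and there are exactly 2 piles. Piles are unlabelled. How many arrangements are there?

Enumerating:
11, 1
9, 3
7, 5
That's 3 in total.

3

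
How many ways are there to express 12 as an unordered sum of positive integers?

Counting exhaustively, 77 partitions satisfy the conditions.

77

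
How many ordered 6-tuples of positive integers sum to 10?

Place 5 bars in the 9 internal gaps of a row of 10 dots: C(9,5) = 126.

126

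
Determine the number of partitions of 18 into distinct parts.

46

A partial list (first 12 by largest part):
18
1, 17
2, 16
3, 15
1, 2, 15
4, 14
1, 3, 14
5, 13
1, 4, 13
2, 3, 13
6, 12
1, 5, 12
…and 34 more, for 46 total.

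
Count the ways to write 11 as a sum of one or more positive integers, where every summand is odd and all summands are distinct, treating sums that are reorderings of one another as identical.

They are:
11
7 + 3 + 1

2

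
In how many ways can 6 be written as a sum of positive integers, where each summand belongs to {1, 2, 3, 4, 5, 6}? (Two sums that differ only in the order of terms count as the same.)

11

Listing the qualifying partitions of 6:
6
1 + 5
2 + 4
1 + 1 + 4
3 + 3
1 + 2 + 3
1 + 1 + 1 + 3
2 + 2 + 2
1 + 1 + 2 + 2
1 + 1 + 1 + 1 + 2
1 + 1 + 1 + 1 + 1 + 1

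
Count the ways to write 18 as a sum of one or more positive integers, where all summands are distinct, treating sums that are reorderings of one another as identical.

There are too many to list fully; the first 12 (by largest part) are:
18
17 + 1
16 + 2
15 + 3
15 + 2 + 1
14 + 4
14 + 3 + 1
13 + 5
13 + 4 + 1
13 + 3 + 2
12 + 6
12 + 5 + 1
…and 34 more, for 46 total.

46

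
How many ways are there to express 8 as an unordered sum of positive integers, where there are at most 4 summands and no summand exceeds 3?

4

The partitions of 8 that satisfy the conditions:
3+3+2
3+3+1+1
3+2+2+1
2+2+2+2
That's 4 in total.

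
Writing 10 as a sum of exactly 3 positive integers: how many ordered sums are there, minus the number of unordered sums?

Ordered (compositions into 3 parts): C(9,2) = 36.
Unordered (partitions into 3 parts): 8.
Difference: 36 − 8 = 28.

28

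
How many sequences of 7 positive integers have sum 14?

1716

A composition of 14 into 7 positive parts is chosen by placing 6 dividers among the 13 gaps between 14 units: C(13,6) = 1716.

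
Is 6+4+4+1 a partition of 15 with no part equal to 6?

No

The parts sum to 15, and the condition 'no summand equals 6' is violated.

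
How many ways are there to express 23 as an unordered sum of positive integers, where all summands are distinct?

104

A full systematic count gives 104.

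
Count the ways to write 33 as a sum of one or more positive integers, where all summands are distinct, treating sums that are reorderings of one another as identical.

Counting exhaustively, 448 partitions satisfy the conditions.

448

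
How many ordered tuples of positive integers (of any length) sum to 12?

There are 11 gaps and each independently is a cut or not, giving 2^11 = 2048.

2048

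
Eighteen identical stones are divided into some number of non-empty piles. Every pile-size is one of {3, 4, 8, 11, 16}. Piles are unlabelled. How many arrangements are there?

4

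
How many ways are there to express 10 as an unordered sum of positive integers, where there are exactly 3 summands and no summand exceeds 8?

8

Enumerating:
8, 1, 1
7, 2, 1
6, 3, 1
6, 2, 2
5, 4, 1
5, 3, 2
4, 4, 2
4, 3, 3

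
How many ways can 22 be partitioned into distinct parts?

A full systematic count gives 89.

89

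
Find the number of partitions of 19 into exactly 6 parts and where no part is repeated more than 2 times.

23

They are:
1,1,2,2,3,10
1,1,2,2,4,9
1,1,2,3,3,9
1,1,2,2,5,8
1,1,2,3,4,8
1,2,2,3,3,8
1,1,2,2,6,7
1,1,2,3,5,7
1,1,2,4,4,7
1,1,3,3,4,7
1,2,2,3,4,7
1,1,2,3,6,6
1,1,2,4,5,6
1,1,3,3,5,6
1,2,2,3,5,6
1,1,3,4,4,6
1,2,2,4,4,6
1,2,3,3,4,6
1,1,3,4,5,5
1,2,2,4,5,5
1,2,3,3,5,5
1,2,3,4,4,5
2,2,3,3,4,5
That's 23 in total.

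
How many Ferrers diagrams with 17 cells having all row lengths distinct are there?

38

A partial list (first 12 by largest part):
17
1+16
2+15
3+14
1+2+14
4+13
1+3+13
5+12
1+4+12
2+3+12
6+11
1+5+11
…and 26 more, for 38 total.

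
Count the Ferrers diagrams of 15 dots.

176

A full systematic count gives 176.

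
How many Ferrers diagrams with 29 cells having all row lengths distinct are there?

A full systematic count gives 256.

256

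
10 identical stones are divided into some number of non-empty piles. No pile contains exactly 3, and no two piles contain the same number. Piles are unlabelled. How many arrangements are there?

They are:
10
9+1
8+2
7+2+1
6+4
5+4+1

6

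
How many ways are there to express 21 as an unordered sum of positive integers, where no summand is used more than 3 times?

Systematic enumeration (by largest part, then next-largest, …) yields 395.

395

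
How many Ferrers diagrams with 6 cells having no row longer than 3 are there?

Enumerating:
3 + 3
3 + 2 + 1
3 + 1 + 1 + 1
2 + 2 + 2
2 + 2 + 1 + 1
2 + 1 + 1 + 1 + 1
1 + 1 + 1 + 1 + 1 + 1
Counting gives 7.

7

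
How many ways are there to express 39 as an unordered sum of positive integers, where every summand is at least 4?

583

There are 583 such partitions.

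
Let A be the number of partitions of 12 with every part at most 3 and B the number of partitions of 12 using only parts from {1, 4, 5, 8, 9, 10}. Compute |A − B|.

8

Partitions of 12 with every part at most 3: 19.
Partitions of 12 using only parts from {1, 4, 5, 8, 9, 10}: 11.
|19 − 11| = 8.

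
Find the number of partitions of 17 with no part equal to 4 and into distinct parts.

A partial list (first 12 by largest part):
17
16 + 1
15 + 2
14 + 3
14 + 2 + 1
13 + 3 + 1
12 + 5
12 + 3 + 2
11 + 6
11 + 5 + 1
11 + 3 + 2 + 1
10 + 7
…and 14 more, for 26 total.

26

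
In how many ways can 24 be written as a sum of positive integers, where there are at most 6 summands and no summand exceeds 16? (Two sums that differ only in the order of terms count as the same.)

490

There are 490 such partitions.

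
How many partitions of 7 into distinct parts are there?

Listing the qualifying partitions of 7:
7
1,6
2,5
3,4
1,2,4

5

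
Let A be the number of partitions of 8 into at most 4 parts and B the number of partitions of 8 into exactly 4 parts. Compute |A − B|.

10

Partitions of 8 into at most 4 parts: 15.
Partitions of 8 into exactly 4 parts: 5.
|15 − 5| = 10.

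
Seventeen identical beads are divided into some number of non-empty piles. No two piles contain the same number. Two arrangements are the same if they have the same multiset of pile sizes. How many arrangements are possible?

38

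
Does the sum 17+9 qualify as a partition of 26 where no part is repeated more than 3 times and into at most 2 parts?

The parts sum to 26, and the condition 'no summand is used more than 3 times' holds; the condition 'there are at most 2 summands' holds.

Yes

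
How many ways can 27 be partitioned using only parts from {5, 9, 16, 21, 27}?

2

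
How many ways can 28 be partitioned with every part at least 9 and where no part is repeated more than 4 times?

8

Listing the qualifying partitions of 28:
28
19+9
18+10
17+11
16+12
15+13
14+14
10+9+9
That's 8 in total.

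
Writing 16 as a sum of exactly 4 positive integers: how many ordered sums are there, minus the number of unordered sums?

421

Compositions: C(15,3) = 455.
Unordered (partitions into 4 parts): 34.
Difference: 455 − 34 = 421.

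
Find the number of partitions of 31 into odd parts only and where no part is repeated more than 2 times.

A partial list (first 12 by largest part):
31
29+1+1
27+3+1
25+5+1
25+3+3
23+7+1
23+5+3
23+3+3+1+1
21+9+1
21+7+3
21+5+5
21+5+3+1+1
…and 55 more, for 67 total.

67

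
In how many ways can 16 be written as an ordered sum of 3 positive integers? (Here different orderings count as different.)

105

Place 2 bars in the 15 internal gaps of a row of 16 dots: C(15,2) = 105.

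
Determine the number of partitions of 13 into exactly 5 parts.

18

Listing the qualifying partitions of 13:
9, 1, 1, 1, 1
8, 2, 1, 1, 1
7, 3, 1, 1, 1
7, 2, 2, 1, 1
6, 4, 1, 1, 1
6, 3, 2, 1, 1
6, 2, 2, 2, 1
5, 5, 1, 1, 1
5, 4, 2, 1, 1
5, 3, 3, 1, 1
5, 3, 2, 2, 1
5, 2, 2, 2, 2
4, 4, 3, 1, 1
4, 4, 2, 2, 1
4, 3, 3, 2, 1
4, 3, 2, 2, 2
3, 3, 3, 3, 1
3, 3, 3, 2, 2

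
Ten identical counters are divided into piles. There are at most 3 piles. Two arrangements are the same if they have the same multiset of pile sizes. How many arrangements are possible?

They are:
10
9,1
8,2
8,1,1
7,3
7,2,1
6,4
6,3,1
6,2,2
5,5
5,4,1
5,3,2
4,4,2
4,3,3

14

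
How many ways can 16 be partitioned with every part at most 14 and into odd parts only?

There are too many to list fully; the first 12 (by largest part) are:
13 + 3
13 + 1 + 1 + 1
11 + 5
11 + 3 + 1 + 1
11 + 1 + 1 + 1 + 1 + 1
9 + 7
9 + 5 + 1 + 1
9 + 3 + 3 + 1
9 + 3 + 1 + 1 + 1 + 1
9 + 1 + 1 + 1 + 1 + 1 + 1 + 1
7 + 7 + 1 + 1
7 + 5 + 3 + 1
…and 19 more, for 31 total.

31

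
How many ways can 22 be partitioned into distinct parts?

89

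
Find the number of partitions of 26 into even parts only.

Systematic enumeration (by largest part, then next-largest, …) yields 101.

101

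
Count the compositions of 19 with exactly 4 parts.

816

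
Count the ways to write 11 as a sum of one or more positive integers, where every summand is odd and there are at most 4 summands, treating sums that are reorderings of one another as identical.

5

The partitions of 11 that satisfy the conditions:
11
9 + 1 + 1
7 + 3 + 1
5 + 5 + 1
5 + 3 + 3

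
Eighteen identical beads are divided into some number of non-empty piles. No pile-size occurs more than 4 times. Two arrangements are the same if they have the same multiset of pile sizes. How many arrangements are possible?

262

A full systematic count gives 262.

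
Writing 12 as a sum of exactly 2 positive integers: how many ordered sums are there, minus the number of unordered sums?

Compositions: C(11,1) = 11.
Partitions of 12 into exactly 2 parts: 6.
Difference: 11 − 6 = 5.

5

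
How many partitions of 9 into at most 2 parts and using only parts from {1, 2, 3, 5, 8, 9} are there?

2

Listing the qualifying partitions of 9:
9
8+1
That's 2 in total.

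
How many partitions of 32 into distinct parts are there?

Counting exhaustively, 390 partitions satisfy the conditions.

390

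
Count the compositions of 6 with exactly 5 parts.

By stars and bars with positive parts, the count is C(5,4) = 5.

5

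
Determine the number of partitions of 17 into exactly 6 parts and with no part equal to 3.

Listing the qualifying partitions of 17:
12,1,1,1,1,1
11,2,1,1,1,1
10,2,2,1,1,1
9,4,1,1,1,1
9,2,2,2,1,1
8,5,1,1,1,1
8,4,2,1,1,1
8,2,2,2,2,1
7,6,1,1,1,1
7,5,2,1,1,1
7,4,2,2,1,1
7,2,2,2,2,2
6,6,2,1,1,1
6,5,2,2,1,1
6,4,4,1,1,1
6,4,2,2,2,1
5,5,4,1,1,1
5,5,2,2,2,1
5,4,4,2,1,1
5,4,2,2,2,2
4,4,4,2,2,1

21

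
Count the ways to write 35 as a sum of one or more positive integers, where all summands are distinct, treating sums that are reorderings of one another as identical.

585

Enumerating by decreasing first part gives 585 partitions in all.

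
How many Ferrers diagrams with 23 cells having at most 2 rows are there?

12

They are:
23
1,22
2,21
3,20
4,19
5,18
6,17
7,16
8,15
9,14
10,13
11,12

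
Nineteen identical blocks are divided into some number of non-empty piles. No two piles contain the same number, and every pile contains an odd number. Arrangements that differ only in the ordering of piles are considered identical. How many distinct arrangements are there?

6

Enumerating:
19
15, 3, 1
13, 5, 1
11, 7, 1
11, 5, 3
9, 7, 3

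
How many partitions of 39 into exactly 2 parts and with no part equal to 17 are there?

18

They are:
1,38
2,37
3,36
4,35
5,34
6,33
7,32
8,31
9,30
10,29
11,28
12,27
13,26
14,25
15,24
16,23
18,21
19,20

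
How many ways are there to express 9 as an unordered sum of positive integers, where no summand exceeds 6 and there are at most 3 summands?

8

The partitions of 9 that satisfy the conditions:
6, 3
6, 2, 1
5, 4
5, 3, 1
5, 2, 2
4, 4, 1
4, 3, 2
3, 3, 3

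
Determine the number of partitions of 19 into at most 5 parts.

164

Systematic enumeration (by largest part, then next-largest, …) yields 164.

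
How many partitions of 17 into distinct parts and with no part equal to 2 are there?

Enumerating:
17
16 + 1
14 + 3
13 + 4
13 + 3 + 1
12 + 5
12 + 4 + 1
11 + 6
11 + 5 + 1
10 + 7
10 + 6 + 1
10 + 4 + 3
9 + 8
9 + 7 + 1
9 + 5 + 3
9 + 4 + 3 + 1
8 + 6 + 3
8 + 5 + 4
8 + 5 + 3 + 1
7 + 6 + 4
7 + 6 + 3 + 1
7 + 5 + 4 + 1

22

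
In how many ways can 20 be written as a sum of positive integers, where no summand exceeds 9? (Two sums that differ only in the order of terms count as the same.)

Counting exhaustively, 488 partitions satisfy the conditions.

488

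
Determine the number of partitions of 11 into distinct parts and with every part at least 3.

They are:
11
8 + 3
7 + 4
6 + 5

4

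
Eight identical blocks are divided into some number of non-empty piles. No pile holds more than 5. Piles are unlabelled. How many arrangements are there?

18

The partitions of 8 that satisfy the conditions:
5,3
5,2,1
5,1,1,1
4,4
4,3,1
4,2,2
4,2,1,1
4,1,1,1,1
3,3,2
3,3,1,1
3,2,2,1
3,2,1,1,1
3,1,1,1,1,1
2,2,2,2
2,2,2,1,1
2,2,1,1,1,1
2,1,1,1,1,1,1
1,1,1,1,1,1,1,1
That's 18 in total.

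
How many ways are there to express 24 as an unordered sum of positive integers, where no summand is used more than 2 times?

431

Direct enumeration gives 431 partitions.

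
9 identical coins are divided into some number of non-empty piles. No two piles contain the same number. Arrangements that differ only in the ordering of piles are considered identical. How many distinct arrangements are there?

8

Enumerating:
9
8,1
7,2
6,3
6,2,1
5,4
5,3,1
4,3,2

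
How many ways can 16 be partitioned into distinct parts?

32

There are too many to list fully; the first 12 (by largest part) are:
16
15,1
14,2
13,3
13,2,1
12,4
12,3,1
11,5
11,4,1
11,3,2
10,6
10,5,1
…and 20 more, for 32 total.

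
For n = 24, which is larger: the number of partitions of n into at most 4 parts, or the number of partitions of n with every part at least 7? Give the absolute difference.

Partitions of 24 into at most 4 parts: 169.
Partitions of 24 with every part at least 7: 10.
|169 − 10| = 159.

159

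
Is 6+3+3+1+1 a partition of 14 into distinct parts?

The parts sum to 14, and the condition 'all summands are distinct' is violated.

No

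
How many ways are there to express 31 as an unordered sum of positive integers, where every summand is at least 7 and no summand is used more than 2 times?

The partitions of 31 that satisfy the conditions:
31
24+7
23+8
22+9
21+10
20+11
19+12
18+13
17+14
17+7+7
16+15
16+8+7
15+9+7
15+8+8
14+10+7
14+9+8
13+11+7
13+10+8
13+9+9
12+12+7
12+11+8
12+10+9
11+11+9
11+10+10
9+8+7+7
That's 25 in total.

25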